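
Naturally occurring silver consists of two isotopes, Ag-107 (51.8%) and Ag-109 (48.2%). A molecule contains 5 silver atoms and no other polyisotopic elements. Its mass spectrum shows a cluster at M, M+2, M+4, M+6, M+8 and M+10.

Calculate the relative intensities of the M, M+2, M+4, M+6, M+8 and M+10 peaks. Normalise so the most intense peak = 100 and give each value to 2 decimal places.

The 5 Ag atoms are independent, so intensities follow the terms of (0.518 + 0.482)^5.
P(M) = 0.518^5 = 0.037295
P(M+2) = 5 × 0.518^4 × 0.482^1 = 0.173515
P(M+4) = 10 × 0.518^3 × 0.482^2 = 0.322911
P(M+6) = 10 × 0.518^2 × 0.482^3 = 0.300470
P(M+8) = 5 × 0.518^1 × 0.482^4 = 0.139794
P(M+10) = 0.482^5 = 0.026016
The M+4 peak is largest (0.322911); scaling to 100 gives 11.55 : 53.73 : 100.00 : 93.05 : 43.29 : 8.06.

11.55 : 53.73 : 100.00 : 93.05 : 43.29 : 8.06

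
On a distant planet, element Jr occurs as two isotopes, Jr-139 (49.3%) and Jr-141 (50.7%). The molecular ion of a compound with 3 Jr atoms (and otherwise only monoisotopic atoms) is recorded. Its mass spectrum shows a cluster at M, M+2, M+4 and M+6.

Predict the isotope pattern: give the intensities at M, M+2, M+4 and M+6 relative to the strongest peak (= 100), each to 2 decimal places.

31.52 : 97.24 : 100.00 : 34.28

Expanding (0.493 + 0.507)^3:
P(M) = 0.493^3 = 0.119823
P(M+2) = 3 × 0.493^2 × 0.507^1 = 0.369678
P(M+4) = 3 × 0.493^1 × 0.507^2 = 0.380175
P(M+6) = 0.507^3 = 0.130324
The M+4 peak is largest (0.380175); scaling to 100 gives 31.52 : 97.24 : 100.00 : 34.28.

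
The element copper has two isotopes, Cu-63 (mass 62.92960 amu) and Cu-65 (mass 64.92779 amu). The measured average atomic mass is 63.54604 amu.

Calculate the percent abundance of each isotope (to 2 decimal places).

With x = fraction of Cu-63 (so Cu-65 is 1 − x):
62.92960·x + 64.92779·(1 − x) = 63.54604
(62.92960 − 64.92779)·x = 63.54604 − 64.92779
x = -1.38175 / -1.99819 = 0.69150 → 69.15% Cu-63, 30.85% Cu-65.

Cu-63: 69.15%, Cu-65: 30.85%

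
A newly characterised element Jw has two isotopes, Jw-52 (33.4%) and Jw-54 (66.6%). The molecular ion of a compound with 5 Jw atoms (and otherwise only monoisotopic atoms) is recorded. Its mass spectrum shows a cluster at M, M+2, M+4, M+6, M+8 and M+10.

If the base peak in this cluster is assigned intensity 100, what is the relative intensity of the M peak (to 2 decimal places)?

1.26

Term probabilities: M 0.0042, M+2 0.0414, M+4 0.1653, M+6 0.3295, M+8 0.3286, M+10 0.1310. Base peak = M+6.
P(M+6) = C(5,3) × 0.334^2 × 0.666^3 = 10 × 0.111556 × 0.2954083 = 0.329546 (base)
P(M) = C(5,0) × 0.334^5 × 0.666^0 = 1 × 0.00415654 × 1.0000 = 0.004157
Relative intensity = 0.004157 / 0.329546 × 100 = 1.26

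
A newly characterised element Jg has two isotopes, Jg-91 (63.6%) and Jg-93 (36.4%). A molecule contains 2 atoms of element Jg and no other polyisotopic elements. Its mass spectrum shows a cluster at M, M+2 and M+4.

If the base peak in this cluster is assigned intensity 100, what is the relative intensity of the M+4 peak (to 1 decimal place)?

Term probabilities: M 0.4045, M+2 0.4630, M+4 0.1325. Base peak = M+2.
P(M+2) = C(2,1) × 0.636^1 × 0.364^1 = 2 × 0.6360 × 0.3640 = 0.463008 (base)
P(M+4) = C(2,2) × 0.636^0 × 0.364^2 = 1 × 1.0000 × 0.132496 = 0.132496
Relative intensity = 0.132496 / 0.463008 × 100 = 28.6

28.6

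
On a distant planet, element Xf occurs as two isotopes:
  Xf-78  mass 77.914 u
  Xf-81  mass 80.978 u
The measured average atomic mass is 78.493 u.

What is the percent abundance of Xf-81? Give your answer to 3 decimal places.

Let x be the fractional abundance of Xf-78; then Xf-81 has abundance 1 − x.
77.914·x + 80.978·(1 − x) = 78.493
(77.914 − 80.978)·x = 78.493 − 80.978
x = -2.485 / -3.064 = 0.81103 → 81.103% Xf-78, 18.897% Xf-81.

18.897%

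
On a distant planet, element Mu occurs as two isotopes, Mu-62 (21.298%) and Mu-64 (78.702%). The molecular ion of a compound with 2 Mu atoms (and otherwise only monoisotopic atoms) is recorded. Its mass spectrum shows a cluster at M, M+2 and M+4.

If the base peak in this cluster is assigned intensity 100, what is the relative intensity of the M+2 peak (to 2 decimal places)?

54.12

(0.21298 + 0.78702)^2 gives M 0.0454, M+2 0.3352, M+4 0.6194; the largest is M+4.
P(M+4) = C(2,2) × 0.21298^0 × 0.78702^2 = 1 × 1.0000 × 0.61940048 = 0.619400 (base)
P(M+2) = C(2,1) × 0.21298^1 × 0.78702^1 = 2 × 0.21298 × 0.78702 = 0.335239
Relative intensity = 0.335239 / 0.619400 × 100 = 54.12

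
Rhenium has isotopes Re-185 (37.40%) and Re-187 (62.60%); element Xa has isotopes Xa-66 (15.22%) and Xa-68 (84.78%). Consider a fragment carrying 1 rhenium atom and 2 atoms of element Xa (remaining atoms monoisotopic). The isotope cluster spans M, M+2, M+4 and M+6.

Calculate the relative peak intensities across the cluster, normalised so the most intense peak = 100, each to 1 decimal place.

Rhenium pattern (n=1): 0.3740 : 0.6260
Element Xa pattern (n=2): 0.02316484 : 0.25807032 : 0.71876484
Convolve the two distributions (both contribute in 2-u steps):
  M: 0.3740×0.02316484 = 0.008664
  M+2: 0.3740×0.25807032 + 0.6260×0.02316484 = 0.111019
  M+4: 0.3740×0.71876484 + 0.6260×0.25807032 = 0.430370
  M+6: 0.6260×0.71876484 = 0.449947
Scale to base peak (0.449947) = 100: 1.9 : 24.7 : 95.6 : 100.0

1.9 : 24.7 : 95.6 : 100.0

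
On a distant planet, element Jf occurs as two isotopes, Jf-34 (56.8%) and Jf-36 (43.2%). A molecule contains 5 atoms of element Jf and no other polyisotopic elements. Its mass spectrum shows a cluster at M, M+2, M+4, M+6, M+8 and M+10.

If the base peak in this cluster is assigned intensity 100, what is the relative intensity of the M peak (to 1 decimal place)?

(0.568 + 0.432)^5 gives M 0.0591, M+2 0.2248, M+4 0.3420, M+6 0.2601, M+8 0.0989, M+10 0.0150; the largest is M+4.
P(M+4) = C(5,2) × 0.568^3 × 0.432^2 = 10 × 0.18325043 × 0.186624 = 0.341989 (base)
P(M) = C(5,0) × 0.568^5 × 0.432^0 = 1 × 0.05912099 × 1.0000 = 0.059121
Relative intensity = 0.059121 / 0.341989 × 100 = 17.3

17.3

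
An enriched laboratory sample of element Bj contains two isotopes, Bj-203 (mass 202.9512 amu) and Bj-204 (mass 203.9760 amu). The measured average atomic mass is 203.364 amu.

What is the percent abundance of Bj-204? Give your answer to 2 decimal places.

Writing the weighted mean with unknown fraction x of Bj-203:
202.9512·x + 203.9760·(1 − x) = 203.364
(202.9512 − 203.9760)·x = 203.364 − 203.9760
x = -0.6120 / -1.0248 = 0.59719 → 59.72% Bj-203, 40.28% Bj-204.

40.28%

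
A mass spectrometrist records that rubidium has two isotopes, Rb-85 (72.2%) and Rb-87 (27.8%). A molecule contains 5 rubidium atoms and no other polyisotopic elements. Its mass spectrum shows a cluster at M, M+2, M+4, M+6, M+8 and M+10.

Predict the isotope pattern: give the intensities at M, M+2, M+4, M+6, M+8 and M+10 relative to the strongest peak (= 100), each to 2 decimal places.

The 5 Rb atoms are independent, so intensities follow the terms of (0.722 + 0.278)^5.
P(M) = 0.722^5 = 0.196194
P(M+2) = 5 × 0.722^4 × 0.278^1 = 0.377714
P(M+4) = 10 × 0.722^3 × 0.278^2 = 0.290872
P(M+6) = 10 × 0.722^2 × 0.278^3 = 0.111998
P(M+8) = 5 × 0.722^1 × 0.278^4 = 0.021562
P(M+10) = 0.278^5 = 0.001660
The M+2 peak is largest (0.377714); scaling to 100 gives 51.94 : 100.00 : 77.01 : 29.65 : 5.71 : 0.44.

51.94 : 100.00 : 77.01 : 29.65 : 5.71 : 0.44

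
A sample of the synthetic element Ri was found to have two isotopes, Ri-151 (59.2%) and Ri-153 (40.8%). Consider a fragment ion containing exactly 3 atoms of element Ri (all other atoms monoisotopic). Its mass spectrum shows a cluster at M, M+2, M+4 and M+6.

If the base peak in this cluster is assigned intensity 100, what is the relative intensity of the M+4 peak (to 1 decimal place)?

68.9

(0.592 + 0.408)^3 gives M 0.2075, M+2 0.4290, M+4 0.2956, M+6 0.0679; the largest is M+2.
P(M+2) = C(3,1) × 0.592^2 × 0.408^1 = 3 × 0.350464 × 0.4080 = 0.428968 (base)
P(M+4) = C(3,2) × 0.592^1 × 0.408^2 = 3 × 0.5920 × 0.166464 = 0.295640
Relative intensity = 0.295640 / 0.428968 × 100 = 68.9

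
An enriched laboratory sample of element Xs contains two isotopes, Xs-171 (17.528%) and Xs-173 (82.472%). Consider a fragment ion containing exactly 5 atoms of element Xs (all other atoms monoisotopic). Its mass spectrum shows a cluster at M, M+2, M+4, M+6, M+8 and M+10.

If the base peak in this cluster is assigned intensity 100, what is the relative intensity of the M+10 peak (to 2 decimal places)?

(0.17528 + 0.82472)^5 gives M 0.0002, M+2 0.0039, M+4 0.0366, M+6 0.1723, M+8 0.4054, M+10 0.3815; the largest is M+8.
P(M+8) = C(5,4) × 0.17528^1 × 0.82472^4 = 5 × 0.17528 × 0.46262181 = 0.405442 (base)
P(M+10) = C(5,5) × 0.17528^0 × 0.82472^5 = 1 × 1.0000 × 0.38153346 = 0.381533
Relative intensity = 0.381533 / 0.405442 × 100 = 94.10

94.10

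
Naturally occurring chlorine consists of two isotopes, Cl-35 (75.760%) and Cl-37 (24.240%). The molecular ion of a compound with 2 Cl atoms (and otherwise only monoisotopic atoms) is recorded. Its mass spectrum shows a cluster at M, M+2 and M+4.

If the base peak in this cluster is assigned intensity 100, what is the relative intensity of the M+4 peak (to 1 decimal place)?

Binomial terms of (0.75760 + 0.24240)^2: M 0.5740, M+2 0.3673, M+4 0.0588 → M is the base peak.
P(M) = C(2,0) × 0.75760^2 × 0.24240^0 = 1 × 0.57395776 × 1.0000 = 0.573958 (base)
P(M+4) = C(2,2) × 0.75760^0 × 0.24240^2 = 1 × 1.0000 × 0.05875776 = 0.058758
Relative intensity = 0.058758 / 0.573958 × 100 = 10.2

10.2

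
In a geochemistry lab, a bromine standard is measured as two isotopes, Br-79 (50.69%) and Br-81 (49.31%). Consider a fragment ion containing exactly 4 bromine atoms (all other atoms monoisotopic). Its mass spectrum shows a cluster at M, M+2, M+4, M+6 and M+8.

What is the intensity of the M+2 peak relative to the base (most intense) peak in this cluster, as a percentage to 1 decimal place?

(0.5069 + 0.4931)^4 gives M 0.0660, M+2 0.2569, M+4 0.3749, M+6 0.2431, M+8 0.0591; the largest is M+4.
P(M+4) = C(4,2) × 0.5069^2 × 0.4931^2 = 6 × 0.25694761 × 0.24314761 = 0.374857 (base)
P(M+2) = C(4,1) × 0.5069^3 × 0.4931^1 = 4 × 0.13024674 × 0.4931 = 0.256899
Relative intensity = 0.256899 / 0.374857 × 100 = 68.5

68.5%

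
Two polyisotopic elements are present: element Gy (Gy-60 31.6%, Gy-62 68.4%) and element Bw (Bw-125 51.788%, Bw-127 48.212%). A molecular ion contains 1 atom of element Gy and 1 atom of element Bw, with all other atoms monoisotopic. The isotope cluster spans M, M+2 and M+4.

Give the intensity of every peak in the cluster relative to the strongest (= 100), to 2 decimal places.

Element Gy pattern (n=1): 0.3160 : 0.6840
Element Bw pattern (n=1): 0.51788 : 0.48212
Convolve the two distributions (both contribute in 2-u steps):
  M: 0.3160×0.51788 = 0.163650
  M+2: 0.3160×0.48212 + 0.6840×0.51788 = 0.506580
  M+4: 0.6840×0.48212 = 0.329770
Scale to base peak (0.506580) = 100: 32.30 : 100.00 : 65.10

32.30 : 100.00 : 65.10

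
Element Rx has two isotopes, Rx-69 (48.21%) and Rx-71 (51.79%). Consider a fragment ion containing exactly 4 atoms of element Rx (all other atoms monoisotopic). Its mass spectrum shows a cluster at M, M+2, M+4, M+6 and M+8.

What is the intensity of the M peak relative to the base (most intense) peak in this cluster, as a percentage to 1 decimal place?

Term probabilities: M 0.0540, M+2 0.2321, M+4 0.3740, M+6 0.2679, M+8 0.0719. Base peak = M+4.
P(M+4) = C(4,2) × 0.4821^2 × 0.5179^2 = 6 × 0.23242041 × 0.26822041 = 0.374039 (base)
P(M) = C(4,0) × 0.4821^4 × 0.5179^0 = 1 × 0.05401925 × 1.0000 = 0.054019
Relative intensity = 0.054019 / 0.374039 × 100 = 14.4

14.4%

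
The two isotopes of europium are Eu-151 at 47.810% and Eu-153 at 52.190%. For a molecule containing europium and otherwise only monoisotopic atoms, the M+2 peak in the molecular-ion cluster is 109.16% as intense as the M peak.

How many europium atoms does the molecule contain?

1

The M+2/M ratio from n Eu atoms is n · q/p = n · 0.52190/0.47810.
n = 1.0916 × 0.47810/0.52190 = 1.00 ≈ 1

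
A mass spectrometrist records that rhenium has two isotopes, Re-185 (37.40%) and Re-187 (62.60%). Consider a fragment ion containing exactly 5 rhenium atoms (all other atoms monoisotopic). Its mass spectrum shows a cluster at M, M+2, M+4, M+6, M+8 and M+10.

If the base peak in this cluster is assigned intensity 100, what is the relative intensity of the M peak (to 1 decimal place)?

2.1

Binomial terms of (0.3740 + 0.6260)^5: M 0.0073, M+2 0.0612, M+4 0.2050, M+6 0.3431, M+8 0.2872, M+10 0.0961 → M+6 is the base peak.
P(M+6) = C(5,3) × 0.3740^2 × 0.6260^3 = 10 × 0.139876 × 0.24531438 = 0.343136 (base)
P(M) = C(5,0) × 0.3740^5 × 0.6260^0 = 1 × 0.00731742 × 1.0000 = 0.007317
Relative intensity = 0.007317 / 0.343136 × 100 = 2.1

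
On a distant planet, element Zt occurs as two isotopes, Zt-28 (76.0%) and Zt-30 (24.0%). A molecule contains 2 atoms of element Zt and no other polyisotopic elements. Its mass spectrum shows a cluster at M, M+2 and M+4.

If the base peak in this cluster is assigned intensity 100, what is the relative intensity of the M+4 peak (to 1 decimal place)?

10.0

Binomial terms of (0.760 + 0.240)^2: M 0.5776, M+2 0.3648, M+4 0.0576 → M is the base peak.
P(M) = C(2,0) × 0.760^2 × 0.240^0 = 1 × 0.5776 × 1.0000 = 0.577600 (base)
P(M+4) = C(2,2) × 0.760^0 × 0.240^2 = 1 × 1.0000 × 0.0576 = 0.057600
Relative intensity = 0.057600 / 0.577600 × 100 = 10.0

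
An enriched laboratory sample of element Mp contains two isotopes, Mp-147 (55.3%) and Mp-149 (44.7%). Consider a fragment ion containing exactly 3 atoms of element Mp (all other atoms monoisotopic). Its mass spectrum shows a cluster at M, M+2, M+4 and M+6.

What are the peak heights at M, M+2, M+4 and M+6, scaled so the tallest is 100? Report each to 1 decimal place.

The 3 Mp atoms are independent, so intensities follow the terms of (0.553 + 0.447)^3.
P(M) = 0.553^3 = 0.169112
P(M+2) = 3 × 0.553^2 × 0.447^1 = 0.410090
P(M+4) = 3 × 0.553^1 × 0.447^2 = 0.331483
P(M+6) = 0.447^3 = 0.089315
The M+2 peak is largest (0.410090); scaling to 100 gives 41.2 : 100.0 : 80.8 : 21.8.

41.2 : 100.0 : 80.8 : 21.8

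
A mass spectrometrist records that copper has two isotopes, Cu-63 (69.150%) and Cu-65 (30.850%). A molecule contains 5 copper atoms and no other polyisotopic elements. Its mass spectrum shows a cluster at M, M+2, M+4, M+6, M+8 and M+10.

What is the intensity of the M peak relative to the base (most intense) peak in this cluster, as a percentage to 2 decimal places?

44.83%

(0.69150 + 0.30850)^5 gives M 0.1581, M+2 0.3527, M+4 0.3147, M+6 0.1404, M+8 0.0313, M+10 0.0028; the largest is M+2.
P(M+2) = C(5,1) × 0.69150^4 × 0.30850^1 = 5 × 0.2286487 × 0.3085 = 0.352691 (base)
P(M) = C(5,0) × 0.69150^5 × 0.30850^0 = 1 × 0.15811058 × 1.0000 = 0.158111
Relative intensity = 0.158111 / 0.352691 × 100 = 44.83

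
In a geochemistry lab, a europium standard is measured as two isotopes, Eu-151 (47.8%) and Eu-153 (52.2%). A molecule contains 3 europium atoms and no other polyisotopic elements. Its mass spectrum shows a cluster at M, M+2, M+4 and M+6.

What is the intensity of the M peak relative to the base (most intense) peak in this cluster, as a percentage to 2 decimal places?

27.95%

Term probabilities: M 0.1092, M+2 0.3578, M+4 0.3907, M+6 0.1422. Base peak = M+4.
P(M+4) = C(3,2) × 0.478^1 × 0.522^2 = 3 × 0.4780 × 0.272484 = 0.390742 (base)
P(M) = C(3,0) × 0.478^3 × 0.522^0 = 1 × 0.10921535 × 1.0000 = 0.109215
Relative intensity = 0.109215 / 0.390742 × 100 = 27.95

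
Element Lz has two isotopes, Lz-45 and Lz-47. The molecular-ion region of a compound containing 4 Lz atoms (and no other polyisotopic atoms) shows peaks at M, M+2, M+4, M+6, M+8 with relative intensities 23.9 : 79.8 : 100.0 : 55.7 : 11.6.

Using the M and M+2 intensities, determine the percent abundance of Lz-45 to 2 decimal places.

54.50%

Let p = fractional abundance of Lz-45. I(M+2)/I(M) = [C(4,1)·p^3·(1−p)] / p^4 = 4·(1−p)/p = 79.8/23.9 = 3.3389
(1−p)/p = 3.3389/4 = 0.8347  ⇒  p = 1/(1 + 0.8347) = 0.5450
Lz-45: 54.50%, Lz-47: 45.50%.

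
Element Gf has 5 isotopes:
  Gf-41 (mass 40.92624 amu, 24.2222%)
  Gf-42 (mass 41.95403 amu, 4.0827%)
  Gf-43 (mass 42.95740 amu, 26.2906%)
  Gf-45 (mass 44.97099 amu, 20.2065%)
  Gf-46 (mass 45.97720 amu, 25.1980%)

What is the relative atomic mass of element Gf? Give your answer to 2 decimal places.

43.59 amu

Weight each isotope mass by its fractional abundance: 0.242222 × 40.92624 + 0.040827 × 41.95403 + 0.262906 × 42.95740 + 0.202065 × 44.97099 + 0.251980 × 45.97720
= 9.913236 + 1.712857 + 11.293758 + 9.087063 + 11.585335 = 43.592249 amu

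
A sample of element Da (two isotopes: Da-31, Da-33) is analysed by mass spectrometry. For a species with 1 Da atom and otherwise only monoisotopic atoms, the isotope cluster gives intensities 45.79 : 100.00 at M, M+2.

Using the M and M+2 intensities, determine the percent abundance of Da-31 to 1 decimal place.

Write p for the Da-31 fraction. I(M+2)/I(M) = [C(1,1)·p^0·(1−p)] / p^1 = 1·(1−p)/p = 100.00/45.79 = 2.1839
(1−p)/p = 2.1839/1 = 2.1839  ⇒  p = 1/(1 + 2.1839) = 0.3141
Da-31: 31.4%, Da-33: 68.6%.

31.4%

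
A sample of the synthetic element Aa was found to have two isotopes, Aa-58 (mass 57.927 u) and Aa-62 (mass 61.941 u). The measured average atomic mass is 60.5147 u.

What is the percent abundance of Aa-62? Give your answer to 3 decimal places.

64.467%

Writing the weighted mean with unknown fraction x of Aa-58:
57.927·x + 61.941·(1 − x) = 60.5147
(57.927 − 61.941)·x = 60.5147 − 61.941
x = -1.4263 / -4.014 = 0.35533 → 35.533% Aa-58, 64.467% Aa-62.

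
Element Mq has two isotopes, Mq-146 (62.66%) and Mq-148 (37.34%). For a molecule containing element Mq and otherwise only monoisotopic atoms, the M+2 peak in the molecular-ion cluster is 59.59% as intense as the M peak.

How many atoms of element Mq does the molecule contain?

For n independent Mq atoms, I(M+2)/I(M) = n · (abundance Mq-148) / (abundance Mq-146) = n · 0.3734/0.6266.
n = 0.5959 × 0.6266/0.3734 = 1.00 ≈ 1

1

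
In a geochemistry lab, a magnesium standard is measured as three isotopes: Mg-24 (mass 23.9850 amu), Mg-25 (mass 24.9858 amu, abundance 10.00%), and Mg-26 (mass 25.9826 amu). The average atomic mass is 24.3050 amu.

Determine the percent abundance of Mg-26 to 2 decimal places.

The remaining 90.00% is split between Mg-24 (fraction x) and Mg-26 (fraction 0.9000 − x).
Substituting: 23.9850x + 25.9826(0.9000 − x) = 21.80642
(23.9850 − 25.9826)x = -1.57792  ⇒  x = 0.78991, y = 0.11009
Mg-24: 78.99%, Mg-26: 11.01%.

11.01%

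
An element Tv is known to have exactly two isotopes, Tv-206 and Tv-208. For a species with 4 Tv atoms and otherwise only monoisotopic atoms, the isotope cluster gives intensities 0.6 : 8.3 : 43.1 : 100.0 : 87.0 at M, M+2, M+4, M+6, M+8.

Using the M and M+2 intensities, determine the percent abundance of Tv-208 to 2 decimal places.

77.57%

If p is the fraction of Tv that is Tv-206, then I(M+2)/I(M) = [C(4,1)·p^3·(1−p)] / p^4 = 4·(1−p)/p = 8.3/0.6 = 13.8333
(1−p)/p = 13.8333/4 = 3.4583  ⇒  p = 1/(1 + 3.4583) = 0.2243
Tv-206: 22.43%, Tv-208: 77.57%.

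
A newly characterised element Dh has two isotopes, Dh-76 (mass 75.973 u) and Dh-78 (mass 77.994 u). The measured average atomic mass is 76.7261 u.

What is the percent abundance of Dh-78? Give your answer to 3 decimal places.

With x = fraction of Dh-76 (so Dh-78 is 1 − x):
75.973·x + 77.994·(1 − x) = 76.7261
(75.973 − 77.994)·x = 76.7261 − 77.994
x = -1.2679 / -2.021 = 0.62736 → 62.736% Dh-76, 37.264% Dh-78.

37.264%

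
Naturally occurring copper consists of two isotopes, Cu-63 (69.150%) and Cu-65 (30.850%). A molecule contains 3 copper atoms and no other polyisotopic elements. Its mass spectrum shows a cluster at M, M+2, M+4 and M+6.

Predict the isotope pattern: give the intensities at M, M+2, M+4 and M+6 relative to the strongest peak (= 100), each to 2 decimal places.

Each Cu atom is independently Cu-63 (p = 0.69150) or Cu-65 (q = 0.30850); the cluster is the binomial expansion (p + q)^3.
P(M) = 0.69150^3 = 0.330656
P(M+2) = 3 × 0.69150^2 × 0.30850^1 = 0.442548
P(M+4) = 3 × 0.69150^1 × 0.30850^2 = 0.197435
P(M+6) = 0.30850^3 = 0.029361
The M+2 peak is largest (0.442548); scaling to 100 gives 74.72 : 100.00 : 44.61 : 6.63.

74.72 : 100.00 : 44.61 : 6.63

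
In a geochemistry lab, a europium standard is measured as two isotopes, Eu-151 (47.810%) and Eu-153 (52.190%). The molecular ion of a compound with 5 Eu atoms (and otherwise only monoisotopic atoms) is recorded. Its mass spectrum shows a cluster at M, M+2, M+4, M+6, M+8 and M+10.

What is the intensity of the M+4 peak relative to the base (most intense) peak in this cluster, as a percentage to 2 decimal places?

91.61%

(0.47810 + 0.52190)^5 gives M 0.0250, M+2 0.1363, M+4 0.2977, M+6 0.3249, M+8 0.1774, M+10 0.0387; the largest is M+6.
P(M+6) = C(5,3) × 0.47810^2 × 0.52190^3 = 10 × 0.22857961 × 0.14215492 = 0.324937 (base)
P(M+4) = C(5,2) × 0.47810^3 × 0.52190^2 = 10 × 0.10928391 × 0.27237961 = 0.297667
Relative intensity = 0.297667 / 0.324937 × 100 = 91.61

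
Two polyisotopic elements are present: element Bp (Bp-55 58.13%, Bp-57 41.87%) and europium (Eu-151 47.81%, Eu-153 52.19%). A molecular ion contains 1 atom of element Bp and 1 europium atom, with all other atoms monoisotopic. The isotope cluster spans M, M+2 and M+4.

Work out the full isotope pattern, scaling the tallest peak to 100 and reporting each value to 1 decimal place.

55.2 : 100.0 : 43.4

Element Bp pattern (n=1): 0.5813 : 0.4187
Europium pattern (n=1): 0.4781 : 0.5219
Convolve the two distributions (both contribute in 2-u steps):
  M: 0.5813×0.4781 = 0.277920
  M+2: 0.5813×0.5219 + 0.4187×0.4781 = 0.503561
  M+4: 0.4187×0.5219 = 0.218520
Scale to base peak (0.503561) = 100: 55.2 : 100.0 : 43.4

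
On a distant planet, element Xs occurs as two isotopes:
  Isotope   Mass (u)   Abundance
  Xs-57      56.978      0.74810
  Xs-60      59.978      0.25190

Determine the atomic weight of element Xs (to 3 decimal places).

Ar = Σ fᵢ·mᵢ = 0.74810 × 56.978 + 0.25190 × 59.978
= 42.6252 + 15.1085 = 57.7337 u

57.734 u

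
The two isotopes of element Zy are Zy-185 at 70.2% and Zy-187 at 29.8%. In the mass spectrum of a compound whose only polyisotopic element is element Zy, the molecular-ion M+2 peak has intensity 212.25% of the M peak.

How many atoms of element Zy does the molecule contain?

5

The M+2/M ratio from n Zy atoms is n · q/p = n · 0.298/0.702.
n = 2.1225 × 0.702/0.298 = 5.00 ≈ 5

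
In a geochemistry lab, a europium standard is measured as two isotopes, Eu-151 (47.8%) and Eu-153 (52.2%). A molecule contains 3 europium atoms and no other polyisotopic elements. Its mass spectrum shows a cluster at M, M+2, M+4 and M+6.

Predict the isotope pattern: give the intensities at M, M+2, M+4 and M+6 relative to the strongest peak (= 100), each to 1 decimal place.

28.0 : 91.6 : 100.0 : 36.4

The 3 Eu atoms are independent, so intensities follow the terms of (0.478 + 0.522)^3.
P(M) = 0.478^3 = 0.109215
P(M+2) = 3 × 0.478^2 × 0.522^1 = 0.357806
P(M+4) = 3 × 0.478^1 × 0.522^2 = 0.390742
P(M+6) = 0.522^3 = 0.142237
The M+4 peak is largest (0.390742); scaling to 100 gives 28.0 : 91.6 : 100.0 : 36.4.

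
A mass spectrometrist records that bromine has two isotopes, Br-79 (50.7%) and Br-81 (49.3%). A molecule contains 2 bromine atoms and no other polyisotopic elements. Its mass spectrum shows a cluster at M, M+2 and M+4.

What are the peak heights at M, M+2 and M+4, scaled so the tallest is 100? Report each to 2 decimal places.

The 2 Br atoms are independent, so intensities follow the terms of (0.507 + 0.493)^2.
P(M) = 0.507^2 = 0.257049
P(M+2) = 2 × 0.507^1 × 0.493^1 = 0.499902
P(M+4) = 0.493^2 = 0.243049
The M+2 peak is largest (0.499902); scaling to 100 gives 51.42 : 100.00 : 48.62.

51.42 : 100.00 : 48.62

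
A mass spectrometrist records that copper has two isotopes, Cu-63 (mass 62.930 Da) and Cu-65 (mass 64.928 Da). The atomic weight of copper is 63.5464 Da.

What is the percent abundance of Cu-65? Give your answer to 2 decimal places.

With x = fraction of Cu-63 (so Cu-65 is 1 − x):
62.930·x + 64.928·(1 − x) = 63.5464
(62.930 − 64.928)·x = 63.5464 − 64.928
x = -1.3816 / -1.998 = 0.69149 → 69.15% Cu-63, 30.85% Cu-65.

30.85%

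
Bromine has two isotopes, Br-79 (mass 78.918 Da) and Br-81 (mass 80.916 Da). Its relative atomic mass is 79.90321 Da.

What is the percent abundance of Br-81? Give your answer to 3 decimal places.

49.310%

Let x be the fractional abundance of Br-79; then Br-81 has abundance 1 − x.
78.918·x + 80.916·(1 − x) = 79.90321
(78.918 − 80.916)·x = 79.90321 − 80.916
x = -1.01279 / -1.998 = 0.50690 → 50.690% Br-79, 49.310% Br-81.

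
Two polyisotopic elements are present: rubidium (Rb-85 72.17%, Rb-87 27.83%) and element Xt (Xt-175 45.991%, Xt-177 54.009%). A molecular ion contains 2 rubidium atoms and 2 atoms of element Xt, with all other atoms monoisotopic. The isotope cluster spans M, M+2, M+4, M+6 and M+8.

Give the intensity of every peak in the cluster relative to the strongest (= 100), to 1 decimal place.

Rubidium pattern (n=2): 0.52085089 : 0.40169822 : 0.07745089
Element Xt pattern (n=2): 0.21151721 : 0.49678558 : 0.29169721
Convolve the two distributions (both contribute in 2-u steps):
  M: 0.52085089×0.21151721 = 0.110169
  M+2: 0.52085089×0.49678558 + 0.40169822×0.21151721 = 0.343717
  M+4: 0.52085089×0.29169721 + 0.40169822×0.49678558 + 0.07745089×0.21151721 = 0.367871
  M+6: 0.40169822×0.29169721 + 0.07745089×0.49678558 = 0.155651
  M+8: 0.07745089×0.29169721 = 0.022592
Scale to base peak (0.367871) = 100: 29.9 : 93.4 : 100.0 : 42.3 : 6.1

29.9 : 93.4 : 100.0 : 42.3 : 6.1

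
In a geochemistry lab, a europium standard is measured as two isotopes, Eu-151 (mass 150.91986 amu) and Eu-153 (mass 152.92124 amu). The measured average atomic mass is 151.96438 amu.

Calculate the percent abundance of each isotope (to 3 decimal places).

Eu-151: 47.810%, Eu-153: 52.190%

Writing the weighted mean with unknown fraction x of Eu-151:
150.91986·x + 152.92124·(1 − x) = 151.96438
(150.91986 − 152.92124)·x = 151.96438 − 152.92124
x = -0.95686 / -2.00138 = 0.47810 → 47.810% Eu-151, 52.190% Eu-153.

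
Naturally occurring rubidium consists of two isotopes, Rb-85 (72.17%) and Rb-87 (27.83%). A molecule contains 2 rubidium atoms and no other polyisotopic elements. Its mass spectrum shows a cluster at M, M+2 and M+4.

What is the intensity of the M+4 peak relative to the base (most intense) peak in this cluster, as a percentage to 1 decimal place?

14.9%

(0.7217 + 0.2783)^2 gives M 0.5209, M+2 0.4017, M+4 0.0775; the largest is M.
P(M) = C(2,0) × 0.7217^2 × 0.2783^0 = 1 × 0.52085089 × 1.0000 = 0.520851 (base)
P(M+4) = C(2,2) × 0.7217^0 × 0.2783^2 = 1 × 1.0000 × 0.07745089 = 0.077451
Relative intensity = 0.077451 / 0.520851 × 100 = 14.9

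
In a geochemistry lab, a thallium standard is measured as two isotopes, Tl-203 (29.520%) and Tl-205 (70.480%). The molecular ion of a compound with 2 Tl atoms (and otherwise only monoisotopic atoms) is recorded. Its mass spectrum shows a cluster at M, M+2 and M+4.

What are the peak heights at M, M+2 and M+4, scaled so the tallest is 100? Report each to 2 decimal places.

17.54 : 83.77 : 100.00

Expanding (0.29520 + 0.70480)^2:
P(M) = 0.29520^2 = 0.087143
P(M+2) = 2 × 0.29520^1 × 0.70480^1 = 0.416114
P(M+4) = 0.70480^2 = 0.496743
The M+4 peak is largest (0.496743); scaling to 100 gives 17.54 : 83.77 : 100.00.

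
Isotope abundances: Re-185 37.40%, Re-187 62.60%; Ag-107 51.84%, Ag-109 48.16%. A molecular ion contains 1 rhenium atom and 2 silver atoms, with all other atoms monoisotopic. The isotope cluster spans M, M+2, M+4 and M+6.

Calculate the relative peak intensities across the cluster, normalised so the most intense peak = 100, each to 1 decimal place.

25.2 : 88.9 : 100.0 : 36.4

Rhenium pattern (n=1): 0.3740 : 0.6260
Silver pattern (n=2): 0.26873856 : 0.49932288 : 0.23193856
Convolve the two distributions (both contribute in 2-u steps):
  M: 0.3740×0.26873856 = 0.100508
  M+2: 0.3740×0.49932288 + 0.6260×0.26873856 = 0.354977
  M+4: 0.3740×0.23193856 + 0.6260×0.49932288 = 0.399321
  M+6: 0.6260×0.23193856 = 0.145194
Scale to base peak (0.399321) = 100: 25.2 : 88.9 : 100.0 : 36.4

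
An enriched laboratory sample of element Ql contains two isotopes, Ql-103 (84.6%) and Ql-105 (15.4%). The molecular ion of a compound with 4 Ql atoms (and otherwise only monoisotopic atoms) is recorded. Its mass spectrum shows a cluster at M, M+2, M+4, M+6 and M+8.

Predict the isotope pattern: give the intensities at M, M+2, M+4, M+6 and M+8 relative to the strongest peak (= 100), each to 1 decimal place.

100.0 : 72.8 : 19.9 : 2.4 : 0.1

The 4 Ql atoms are independent, so intensities follow the terms of (0.846 + 0.154)^4.
P(M) = 0.846^4 = 0.512249
P(M+2) = 4 × 0.846^3 × 0.154^1 = 0.372985
P(M+4) = 6 × 0.846^2 × 0.154^2 = 0.101844
P(M+6) = 4 × 0.846^1 × 0.154^3 = 0.012359
P(M+8) = 0.154^4 = 0.000562
The M peak is largest (0.512249); scaling to 100 gives 100.0 : 72.8 : 19.9 : 2.4 : 0.1.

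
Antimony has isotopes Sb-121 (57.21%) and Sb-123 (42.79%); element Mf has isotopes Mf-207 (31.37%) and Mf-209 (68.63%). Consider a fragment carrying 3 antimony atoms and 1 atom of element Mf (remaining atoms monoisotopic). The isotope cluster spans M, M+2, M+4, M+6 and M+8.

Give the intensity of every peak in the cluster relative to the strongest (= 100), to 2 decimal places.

15.18 : 67.28 : 100.00 : 62.09 : 13.90

Antimony pattern (n=3): 0.18724742 : 0.42015297 : 0.3142518 : 0.07834781
Element Mf pattern (n=1): 0.3137 : 0.6863
Convolve the two distributions (both contribute in 2-u steps):
  M: 0.18724742×0.3137 = 0.058740
  M+2: 0.18724742×0.6863 + 0.42015297×0.3137 = 0.260310
  M+4: 0.42015297×0.6863 + 0.3142518×0.3137 = 0.386932
  M+6: 0.3142518×0.6863 + 0.07834781×0.3137 = 0.240249
  M+8: 0.07834781×0.6863 = 0.053770
Scale to base peak (0.386932) = 100: 15.18 : 67.28 : 100.00 : 62.09 : 13.90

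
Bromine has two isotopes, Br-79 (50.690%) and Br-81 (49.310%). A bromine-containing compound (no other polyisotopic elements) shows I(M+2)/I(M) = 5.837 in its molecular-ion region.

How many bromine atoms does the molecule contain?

With n Br atoms, P(M+2)/P(M) = C(n,1)·p^(n−1)q / p^n = n·q/p = n · 0.49310/0.50690.
n = 5.837 × 0.50690/0.49310 = 6.00 ≈ 6

6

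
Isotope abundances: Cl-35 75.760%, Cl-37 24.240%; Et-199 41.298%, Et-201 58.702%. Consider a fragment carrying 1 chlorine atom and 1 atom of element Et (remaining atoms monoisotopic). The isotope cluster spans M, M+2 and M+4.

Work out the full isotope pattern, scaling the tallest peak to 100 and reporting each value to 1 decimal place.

57.4 : 100.0 : 26.1

Chlorine pattern (n=1): 0.7576 : 0.2424
Element Et pattern (n=1): 0.41298 : 0.58702
Convolve the two distributions (both contribute in 2-u steps):
  M: 0.7576×0.41298 = 0.312874
  M+2: 0.7576×0.58702 + 0.2424×0.41298 = 0.544833
  M+4: 0.2424×0.58702 = 0.142294
Scale to base peak (0.544833) = 100: 57.4 : 100.0 : 26.1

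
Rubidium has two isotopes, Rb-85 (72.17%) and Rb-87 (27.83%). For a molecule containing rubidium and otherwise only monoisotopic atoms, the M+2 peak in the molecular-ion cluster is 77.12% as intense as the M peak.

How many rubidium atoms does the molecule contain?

2

The M+2/M ratio from n Rb atoms is n · q/p = n · 0.2783/0.7217.
n = 0.7712 × 0.7217/0.2783 = 2.00 ≈ 2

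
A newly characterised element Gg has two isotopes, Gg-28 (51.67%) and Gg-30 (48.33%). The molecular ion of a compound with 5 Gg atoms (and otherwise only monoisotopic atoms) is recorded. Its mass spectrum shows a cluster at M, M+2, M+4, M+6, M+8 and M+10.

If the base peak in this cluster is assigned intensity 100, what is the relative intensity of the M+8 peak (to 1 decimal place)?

Term probabilities: M 0.0368, M+2 0.1722, M+4 0.3222, M+6 0.3014, M+8 0.1410, M+10 0.0264. Base peak = M+4.
P(M+4) = C(5,2) × 0.5167^3 × 0.4833^2 = 10 × 0.13794799 × 0.23357889 = 0.322217 (base)
P(M+8) = C(5,4) × 0.5167^1 × 0.4833^4 = 5 × 0.5167 × 0.0545591 = 0.140953
Relative intensity = 0.140953 / 0.322217 × 100 = 43.7

43.7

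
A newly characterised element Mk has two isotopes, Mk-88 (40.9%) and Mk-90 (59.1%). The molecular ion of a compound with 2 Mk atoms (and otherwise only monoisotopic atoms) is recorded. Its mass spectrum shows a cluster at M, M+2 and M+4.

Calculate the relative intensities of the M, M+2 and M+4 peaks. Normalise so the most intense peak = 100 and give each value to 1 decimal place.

34.6 : 100.0 : 72.2

The 2 Mk atoms are independent, so intensities follow the terms of (0.409 + 0.591)^2.
P(M) = 0.409^2 = 0.167281
P(M+2) = 2 × 0.409^1 × 0.591^1 = 0.483438
P(M+4) = 0.591^2 = 0.349281
The M+2 peak is largest (0.483438); scaling to 100 gives 34.6 : 100.0 : 72.2.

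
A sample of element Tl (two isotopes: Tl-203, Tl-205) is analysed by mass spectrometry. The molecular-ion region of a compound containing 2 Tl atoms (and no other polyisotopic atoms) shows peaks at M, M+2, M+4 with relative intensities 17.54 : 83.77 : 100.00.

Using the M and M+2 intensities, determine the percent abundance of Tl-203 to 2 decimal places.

29.52%

Write p for the Tl-203 fraction. I(M+2)/I(M) = [C(2,1)·p^1·(1−p)] / p^2 = 2·(1−p)/p = 83.77/17.54 = 4.7759
(1−p)/p = 4.7759/2 = 2.3880  ⇒  p = 1/(1 + 2.3880) = 0.2952
Tl-203: 29.52%, Tl-205: 70.48%.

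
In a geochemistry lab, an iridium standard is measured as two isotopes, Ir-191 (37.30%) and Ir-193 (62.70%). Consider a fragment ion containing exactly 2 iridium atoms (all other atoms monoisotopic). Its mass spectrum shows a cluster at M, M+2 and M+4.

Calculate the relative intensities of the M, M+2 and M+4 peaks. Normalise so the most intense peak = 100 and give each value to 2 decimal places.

The 2 Ir atoms are independent, so intensities follow the terms of (0.3730 + 0.6270)^2.
P(M) = 0.3730^2 = 0.139129
P(M+2) = 2 × 0.3730^1 × 0.6270^1 = 0.467742
P(M+4) = 0.6270^2 = 0.393129
The M+2 peak is largest (0.467742); scaling to 100 gives 29.74 : 100.00 : 84.05.

29.74 : 100.00 : 84.05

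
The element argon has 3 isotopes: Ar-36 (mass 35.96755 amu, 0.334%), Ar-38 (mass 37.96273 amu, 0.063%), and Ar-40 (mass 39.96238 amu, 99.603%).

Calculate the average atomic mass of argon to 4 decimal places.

39.9478 amu

Ar = Σ fᵢ·mᵢ = 0.00334 × 35.96755 + 0.00063 × 37.96273 + 0.99603 × 39.96238
= 0.120132 + 0.023917 + 39.803729 = 39.947778 amu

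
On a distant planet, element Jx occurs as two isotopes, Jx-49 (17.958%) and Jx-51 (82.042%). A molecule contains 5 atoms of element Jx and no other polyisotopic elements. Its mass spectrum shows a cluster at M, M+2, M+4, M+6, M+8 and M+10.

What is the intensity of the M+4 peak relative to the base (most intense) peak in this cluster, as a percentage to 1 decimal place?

9.6%

Binomial terms of (0.17958 + 0.82042)^5: M 0.0002, M+2 0.0043, M+4 0.0390, M+6 0.1781, M+8 0.4068, M+10 0.3717 → M+8 is the base peak.
P(M+8) = C(5,4) × 0.17958^1 × 0.82042^4 = 5 × 0.17958 × 0.45304877 = 0.406792 (base)
P(M+4) = C(5,2) × 0.17958^3 × 0.82042^2 = 10 × 0.00579127 × 0.67308898 = 0.038980
Relative intensity = 0.038980 / 0.406792 × 100 = 9.6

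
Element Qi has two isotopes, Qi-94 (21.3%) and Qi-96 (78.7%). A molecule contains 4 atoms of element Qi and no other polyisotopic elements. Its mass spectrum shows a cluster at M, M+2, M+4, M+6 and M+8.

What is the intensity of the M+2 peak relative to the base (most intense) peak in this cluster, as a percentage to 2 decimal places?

Term probabilities: M 0.0021, M+2 0.0304, M+4 0.1686, M+6 0.4153, M+8 0.3836. Base peak = M+6.
P(M+6) = C(4,3) × 0.213^1 × 0.787^3 = 4 × 0.2130 × 0.4874434 = 0.415302 (base)
P(M+2) = C(4,1) × 0.213^3 × 0.787^1 = 4 × 0.0096636 × 0.7870 = 0.030421
Relative intensity = 0.030421 / 0.415302 × 100 = 7.33

7.33%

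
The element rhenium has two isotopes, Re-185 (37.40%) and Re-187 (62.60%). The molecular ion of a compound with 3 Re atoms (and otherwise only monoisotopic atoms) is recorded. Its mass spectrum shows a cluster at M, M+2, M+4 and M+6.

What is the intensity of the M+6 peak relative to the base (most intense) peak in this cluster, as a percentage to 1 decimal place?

55.8%

Binomial terms of (0.3740 + 0.6260)^3: M 0.0523, M+2 0.2627, M+4 0.4397, M+6 0.2453 → M+4 is the base peak.
P(M+4) = C(3,2) × 0.3740^1 × 0.6260^2 = 3 × 0.3740 × 0.391876 = 0.439685 (base)
P(M+6) = C(3,3) × 0.3740^0 × 0.6260^3 = 1 × 1.0000 × 0.24531438 = 0.245314
Relative intensity = 0.245314 / 0.439685 × 100 = 55.8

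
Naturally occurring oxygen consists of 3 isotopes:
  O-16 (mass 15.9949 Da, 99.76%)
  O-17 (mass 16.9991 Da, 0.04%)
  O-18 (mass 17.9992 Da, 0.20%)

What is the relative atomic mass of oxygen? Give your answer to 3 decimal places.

The abundance-weighted mean is 0.9976 × 15.9949 + 0.0004 × 16.9991 + 0.0020 × 17.9992
= 15.95651 + 0.00680 + 0.03600 = 15.99931 Da

15.999 Da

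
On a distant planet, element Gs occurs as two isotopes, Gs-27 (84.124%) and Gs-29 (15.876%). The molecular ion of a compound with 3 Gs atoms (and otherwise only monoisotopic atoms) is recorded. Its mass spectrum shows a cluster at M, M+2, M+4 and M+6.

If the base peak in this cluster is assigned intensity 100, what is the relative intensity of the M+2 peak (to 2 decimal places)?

Binomial terms of (0.84124 + 0.15876)^3: M 0.5953, M+2 0.3371, M+4 0.0636, M+6 0.0040 → M is the base peak.
P(M) = C(3,0) × 0.84124^3 × 0.15876^0 = 1 × 0.59533271 × 1.0000 = 0.595333 (base)
P(M+2) = C(3,1) × 0.84124^2 × 0.15876^1 = 3 × 0.70768474 × 0.15876 = 0.337056
Relative intensity = 0.337056 / 0.595333 × 100 = 56.62

56.62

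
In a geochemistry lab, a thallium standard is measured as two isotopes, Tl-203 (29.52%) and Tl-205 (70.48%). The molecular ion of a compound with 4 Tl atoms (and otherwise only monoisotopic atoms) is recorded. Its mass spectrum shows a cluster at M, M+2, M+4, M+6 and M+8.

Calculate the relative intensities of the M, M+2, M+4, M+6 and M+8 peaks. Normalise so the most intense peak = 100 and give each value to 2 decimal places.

1.84 : 17.54 : 62.83 : 100.00 : 59.69

The 4 Tl atoms are independent, so intensities follow the terms of (0.2952 + 0.7048)^4.
P(M) = 0.2952^4 = 0.007594
P(M+2) = 4 × 0.2952^3 × 0.7048^1 = 0.072523
P(M+4) = 6 × 0.2952^2 × 0.7048^2 = 0.259726
P(M+6) = 4 × 0.2952^1 × 0.7048^3 = 0.413403
P(M+8) = 0.7048^4 = 0.246754
The M+6 peak is largest (0.413403); scaling to 100 gives 1.84 : 17.54 : 62.83 : 100.00 : 59.69.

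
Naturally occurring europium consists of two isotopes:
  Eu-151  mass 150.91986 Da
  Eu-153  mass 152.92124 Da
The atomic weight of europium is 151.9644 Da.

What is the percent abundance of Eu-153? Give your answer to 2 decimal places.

With x = fraction of Eu-151 (so Eu-153 is 1 − x):
150.91986·x + 152.92124·(1 − x) = 151.9644
(150.91986 − 152.92124)·x = 151.9644 − 152.92124
x = -0.95684 / -2.00138 = 0.47809 → 47.81% Eu-151, 52.19% Eu-153.

52.19%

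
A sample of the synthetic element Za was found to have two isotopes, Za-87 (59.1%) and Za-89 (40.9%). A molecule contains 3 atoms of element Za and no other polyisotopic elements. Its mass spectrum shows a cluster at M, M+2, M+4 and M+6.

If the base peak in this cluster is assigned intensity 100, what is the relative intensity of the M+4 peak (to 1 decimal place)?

(0.591 + 0.409)^3 gives M 0.2064, M+2 0.4286, M+4 0.2966, M+6 0.0684; the largest is M+2.
P(M+2) = C(3,1) × 0.591^2 × 0.409^1 = 3 × 0.349281 × 0.4090 = 0.428568 (base)
P(M+4) = C(3,2) × 0.591^1 × 0.409^2 = 3 × 0.5910 × 0.167281 = 0.296589
Relative intensity = 0.296589 / 0.428568 × 100 = 69.2

69.2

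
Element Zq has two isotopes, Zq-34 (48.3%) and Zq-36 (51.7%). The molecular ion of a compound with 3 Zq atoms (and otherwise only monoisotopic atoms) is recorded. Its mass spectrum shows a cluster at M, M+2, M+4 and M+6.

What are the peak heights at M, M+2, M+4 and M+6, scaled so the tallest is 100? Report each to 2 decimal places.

Each Zq atom is independently Zq-34 (p = 0.483) or Zq-36 (q = 0.517); the cluster is the binomial expansion (p + q)^3.
P(M) = 0.483^3 = 0.112679
P(M+2) = 3 × 0.483^2 × 0.517^1 = 0.361831
P(M+4) = 3 × 0.483^1 × 0.517^2 = 0.387302
P(M+6) = 0.517^3 = 0.138188
The M+4 peak is largest (0.387302); scaling to 100 gives 29.09 : 93.42 : 100.00 : 35.68.

29.09 : 93.42 : 100.00 : 35.68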